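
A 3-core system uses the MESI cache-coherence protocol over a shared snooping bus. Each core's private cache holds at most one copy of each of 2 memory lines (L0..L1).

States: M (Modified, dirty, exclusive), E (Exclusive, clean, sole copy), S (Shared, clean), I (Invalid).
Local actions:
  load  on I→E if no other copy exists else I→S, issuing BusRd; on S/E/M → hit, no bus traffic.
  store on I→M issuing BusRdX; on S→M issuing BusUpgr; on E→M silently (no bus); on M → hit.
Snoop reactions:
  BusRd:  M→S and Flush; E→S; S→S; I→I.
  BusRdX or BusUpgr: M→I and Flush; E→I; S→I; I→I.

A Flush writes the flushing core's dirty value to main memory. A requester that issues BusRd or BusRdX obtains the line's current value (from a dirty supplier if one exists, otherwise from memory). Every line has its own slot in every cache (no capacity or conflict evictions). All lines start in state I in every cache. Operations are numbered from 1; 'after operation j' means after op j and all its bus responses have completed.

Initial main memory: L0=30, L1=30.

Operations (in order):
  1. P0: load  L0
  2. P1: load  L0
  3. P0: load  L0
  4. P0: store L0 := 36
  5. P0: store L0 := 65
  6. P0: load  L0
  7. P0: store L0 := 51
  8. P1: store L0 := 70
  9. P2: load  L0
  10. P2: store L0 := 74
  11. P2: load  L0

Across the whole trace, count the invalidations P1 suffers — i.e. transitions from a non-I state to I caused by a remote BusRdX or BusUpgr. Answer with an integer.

invalidations = 2

1. P0: load  L0  bus=[BusRd]  L0: P0=E P1=I P2=I  mem[L0]=30
2. P1: load  L0  bus=[BusRd]  L0: P0=S P1=S P2=I  mem[L0]=30
3. P0: load  L0  bus=[-]  L0: P0=S P1=S P2=I  mem[L0]=30
4. P0: store L0 := 36  bus=[BusUpgr]  L0: P0=M P1=I P2=I  mem[L0]=30
5. P0: store L0 := 65  bus=[-]  L0: P0=M P1=I P2=I  mem[L0]=30
6. P0: load  L0  bus=[-]  L0: P0=M P1=I P2=I  mem[L0]=30
7. P0: store L0 := 51  bus=[-]  L0: P0=M P1=I P2=I  mem[L0]=30
8. P1: store L0 := 70  bus=[BusRdX,Flush]  L0: P0=I P1=M P2=I  mem[L0]=51
9. P2: load  L0  bus=[BusRd,Flush]  L0: P0=I P1=S P2=S  mem[L0]=70
10. P2: store L0 := 74  bus=[BusUpgr]  L0: P0=I P1=I P2=M  mem[L0]=70
11. P2: load  L0  bus=[-]  L0: P0=I P1=I P2=M  mem[L0]=70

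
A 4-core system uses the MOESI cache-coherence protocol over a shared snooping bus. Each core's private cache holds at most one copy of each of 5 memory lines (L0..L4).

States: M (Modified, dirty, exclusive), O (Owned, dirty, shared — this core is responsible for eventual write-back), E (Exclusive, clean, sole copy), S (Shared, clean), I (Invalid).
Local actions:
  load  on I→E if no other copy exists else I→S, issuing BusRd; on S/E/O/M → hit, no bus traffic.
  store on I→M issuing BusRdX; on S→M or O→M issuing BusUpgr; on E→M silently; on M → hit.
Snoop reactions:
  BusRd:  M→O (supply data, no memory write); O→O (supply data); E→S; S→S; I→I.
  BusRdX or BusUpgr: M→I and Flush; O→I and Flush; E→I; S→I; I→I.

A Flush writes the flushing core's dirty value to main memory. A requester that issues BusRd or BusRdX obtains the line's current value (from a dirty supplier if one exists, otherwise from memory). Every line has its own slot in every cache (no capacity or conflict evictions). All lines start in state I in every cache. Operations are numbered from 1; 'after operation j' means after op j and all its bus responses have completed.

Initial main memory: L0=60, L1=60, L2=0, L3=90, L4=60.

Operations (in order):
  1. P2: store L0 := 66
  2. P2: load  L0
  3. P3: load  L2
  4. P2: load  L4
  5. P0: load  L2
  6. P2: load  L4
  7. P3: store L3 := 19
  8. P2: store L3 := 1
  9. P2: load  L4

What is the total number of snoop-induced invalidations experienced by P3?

invalidations = 1

  op1 P2: store L0 := 66 → I/I/M/I on L0; bus BusRdX; mem=60
  op2 P2: load  L0 → I/I/M/I on L0; bus (none); mem=60
  op3 P3: load  L2 → I/I/I/E on L2; bus BusRd; mem=0
  op4 P2: load  L4 → I/I/E/I on L4; bus BusRd; mem=60
  op5 P0: load  L2 → S/I/I/S on L2; bus BusRd; mem=0
  op6 P2: load  L4 → I/I/E/I on L4; bus (none); mem=60
  op7 P3: store L3 := 19 → I/I/I/M on L3; bus BusRdX; mem=90
  op8 P2: store L3 := 1 → I/I/M/I on L3; bus BusRdX Flush; mem=19
  op9 P2: load  L4 → I/I/E/I on L4; bus (none); mem=60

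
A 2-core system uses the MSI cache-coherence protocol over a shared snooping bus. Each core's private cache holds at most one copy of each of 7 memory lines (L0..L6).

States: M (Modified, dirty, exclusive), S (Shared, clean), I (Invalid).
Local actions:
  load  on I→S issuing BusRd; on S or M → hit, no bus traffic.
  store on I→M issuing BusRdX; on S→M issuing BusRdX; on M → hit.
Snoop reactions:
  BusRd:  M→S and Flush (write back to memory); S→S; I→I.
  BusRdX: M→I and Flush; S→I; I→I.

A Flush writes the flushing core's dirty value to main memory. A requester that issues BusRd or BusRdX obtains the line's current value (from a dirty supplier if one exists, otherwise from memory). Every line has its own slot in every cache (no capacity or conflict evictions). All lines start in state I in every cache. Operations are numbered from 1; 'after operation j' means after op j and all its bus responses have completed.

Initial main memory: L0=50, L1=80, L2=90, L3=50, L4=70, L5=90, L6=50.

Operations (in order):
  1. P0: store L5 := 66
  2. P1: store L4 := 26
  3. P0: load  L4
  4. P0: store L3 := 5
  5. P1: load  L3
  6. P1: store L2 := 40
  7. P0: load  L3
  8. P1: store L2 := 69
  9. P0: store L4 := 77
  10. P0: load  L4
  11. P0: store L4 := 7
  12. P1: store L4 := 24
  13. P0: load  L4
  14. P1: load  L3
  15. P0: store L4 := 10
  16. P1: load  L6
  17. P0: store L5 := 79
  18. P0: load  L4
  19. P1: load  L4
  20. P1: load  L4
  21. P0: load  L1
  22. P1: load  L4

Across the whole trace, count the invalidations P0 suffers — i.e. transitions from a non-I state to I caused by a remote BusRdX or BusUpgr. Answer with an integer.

step 1: P0: store L5 := 66  ⟶  MI  (L5)  txn=BusRdX  M[L5]=90
step 2: P1: store L4 := 26  ⟶  IM  (L4)  txn=BusRdX  M[L4]=70
step 3: P0: load  L4  ⟶  SS  (L4)  txn=BusRd+Flush  M[L4]=26
step 4: P0: store L3 := 5  ⟶  MI  (L3)  txn=BusRdX  M[L3]=50
step 5: P1: load  L3  ⟶  SS  (L3)  txn=BusRd+Flush  M[L3]=5
step 6: P1: store L2 := 40  ⟶  IM  (L2)  txn=BusRdX  M[L2]=90
step 7: P0: load  L3  ⟶  SS  (L3)  txn=∅  M[L3]=5
step 8: P1: store L2 := 69  ⟶  IM  (L2)  txn=∅  M[L2]=90
step 9: P0: store L4 := 77  ⟶  MI  (L4)  txn=BusRdX  M[L4]=26
step 10: P0: load  L4  ⟶  MI  (L4)  txn=∅  M[L4]=26
step 11: P0: store L4 := 7  ⟶  MI  (L4)  txn=∅  M[L4]=26
step 12: P1: store L4 := 24  ⟶  IM  (L4)  txn=BusRdX+Flush  M[L4]=7
step 13: P0: load  L4  ⟶  SS  (L4)  txn=BusRd+Flush  M[L4]=24
step 14: P1: load  L3  ⟶  SS  (L3)  txn=∅  M[L3]=5
step 15: P0: store L4 := 10  ⟶  MI  (L4)  txn=BusRdX  M[L4]=24
step 16: P1: load  L6  ⟶  IS  (L6)  txn=BusRd  M[L6]=50
step 17: P0: store L5 := 79  ⟶  MI  (L5)  txn=∅  M[L5]=90
step 18: P0: load  L4  ⟶  MI  (L4)  txn=∅  M[L4]=24
step 19: P1: load  L4  ⟶  SS  (L4)  txn=BusRd+Flush  M[L4]=10
step 20: P1: load  L4  ⟶  SS  (L4)  txn=∅  M[L4]=10
step 21: P0: load  L1  ⟶  SI  (L1)  txn=BusRd  M[L1]=80
step 22: P1: load  L4  ⟶  SS  (L4)  txn=∅  M[L4]=10

invalidations = 1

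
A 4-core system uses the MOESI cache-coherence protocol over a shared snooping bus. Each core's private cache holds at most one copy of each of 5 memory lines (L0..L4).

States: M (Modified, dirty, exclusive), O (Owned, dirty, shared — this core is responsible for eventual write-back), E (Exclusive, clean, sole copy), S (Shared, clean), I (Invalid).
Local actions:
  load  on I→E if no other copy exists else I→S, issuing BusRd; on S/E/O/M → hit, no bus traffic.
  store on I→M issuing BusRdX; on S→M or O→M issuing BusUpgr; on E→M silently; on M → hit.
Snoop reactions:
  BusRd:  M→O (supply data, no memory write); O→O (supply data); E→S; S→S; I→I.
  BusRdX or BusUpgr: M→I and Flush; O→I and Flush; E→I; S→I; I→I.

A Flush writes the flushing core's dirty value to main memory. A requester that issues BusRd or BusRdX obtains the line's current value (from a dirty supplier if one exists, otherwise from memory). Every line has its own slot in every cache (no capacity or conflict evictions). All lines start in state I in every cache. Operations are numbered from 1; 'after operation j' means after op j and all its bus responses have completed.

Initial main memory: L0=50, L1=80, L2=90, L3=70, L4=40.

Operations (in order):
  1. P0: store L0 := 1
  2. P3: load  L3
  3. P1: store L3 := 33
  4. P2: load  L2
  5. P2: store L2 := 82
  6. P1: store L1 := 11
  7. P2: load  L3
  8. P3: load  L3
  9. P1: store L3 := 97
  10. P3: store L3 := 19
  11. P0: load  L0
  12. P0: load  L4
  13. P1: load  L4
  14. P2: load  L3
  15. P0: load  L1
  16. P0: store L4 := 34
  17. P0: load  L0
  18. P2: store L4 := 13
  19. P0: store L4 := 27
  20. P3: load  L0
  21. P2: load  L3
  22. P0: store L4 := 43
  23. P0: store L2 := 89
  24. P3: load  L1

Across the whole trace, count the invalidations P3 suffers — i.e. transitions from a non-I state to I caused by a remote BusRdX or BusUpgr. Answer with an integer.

[1] P0: store L0 := 1 | P0:M(1), P1:I, P2:I, P3:I | bus: BusRdX
[2] P3: load  L3 | P0:I, P1:I, P2:I, P3:E(70) | bus: BusRd
[3] P1: store L3 := 33 | P0:I, P1:M(33), P2:I, P3:I | bus: BusRdX
[4] P2: load  L2 | P0:I, P1:I, P2:E(90), P3:I | bus: BusRd
[5] P2: store L2 := 82 | P0:I, P1:I, P2:M(82), P3:I | bus: none
[6] P1: store L1 := 11 | P0:I, P1:M(11), P2:I, P3:I | bus: BusRdX
[7] P2: load  L3 | P0:I, P1:O(33), P2:S(33), P3:I | bus: BusRd
[8] P3: load  L3 | P0:I, P1:O(33), P2:S(33), P3:S(33) | bus: BusRd
[9] P1: store L3 := 97 | P0:I, P1:M(97), P2:I, P3:I | bus: BusUpgr
[10] P3: store L3 := 19 | P0:I, P1:I, P2:I, P3:M(19) | bus: BusRdX,Flush
[11] P0: load  L0 | P0:M(1), P1:I, P2:I, P3:I | bus: none
[12] P0: load  L4 | P0:E(40), P1:I, P2:I, P3:I | bus: BusRd
[13] P1: load  L4 | P0:S(40), P1:S(40), P2:I, P3:I | bus: BusRd
[14] P2: load  L3 | P0:I, P1:I, P2:S(19), P3:O(19) | bus: BusRd
[15] P0: load  L1 | P0:S(11), P1:O(11), P2:I, P3:I | bus: BusRd
[16] P0: store L4 := 34 | P0:M(34), P1:I, P2:I, P3:I | bus: BusUpgr
[17] P0: load  L0 | P0:M(1), P1:I, P2:I, P3:I | bus: none
[18] P2: store L4 := 13 | P0:I, P1:I, P2:M(13), P3:I | bus: BusRdX,Flush
[19] P0: store L4 := 27 | P0:M(27), P1:I, P2:I, P3:I | bus: BusRdX,Flush
[20] P3: load  L0 | P0:O(1), P1:I, P2:I, P3:S(1) | bus: BusRd
[21] P2: load  L3 | P0:I, P1:I, P2:S(19), P3:O(19) | bus: none
[22] P0: store L4 := 43 | P0:M(43), P1:I, P2:I, P3:I | bus: none
[23] P0: store L2 := 89 | P0:M(89), P1:I, P2:I, P3:I | bus: BusRdX,Flush
[24] P3: load  L1 | P0:S(11), P1:O(11), P2:I, P3:S(11) | bus: BusRd

invalidations = 2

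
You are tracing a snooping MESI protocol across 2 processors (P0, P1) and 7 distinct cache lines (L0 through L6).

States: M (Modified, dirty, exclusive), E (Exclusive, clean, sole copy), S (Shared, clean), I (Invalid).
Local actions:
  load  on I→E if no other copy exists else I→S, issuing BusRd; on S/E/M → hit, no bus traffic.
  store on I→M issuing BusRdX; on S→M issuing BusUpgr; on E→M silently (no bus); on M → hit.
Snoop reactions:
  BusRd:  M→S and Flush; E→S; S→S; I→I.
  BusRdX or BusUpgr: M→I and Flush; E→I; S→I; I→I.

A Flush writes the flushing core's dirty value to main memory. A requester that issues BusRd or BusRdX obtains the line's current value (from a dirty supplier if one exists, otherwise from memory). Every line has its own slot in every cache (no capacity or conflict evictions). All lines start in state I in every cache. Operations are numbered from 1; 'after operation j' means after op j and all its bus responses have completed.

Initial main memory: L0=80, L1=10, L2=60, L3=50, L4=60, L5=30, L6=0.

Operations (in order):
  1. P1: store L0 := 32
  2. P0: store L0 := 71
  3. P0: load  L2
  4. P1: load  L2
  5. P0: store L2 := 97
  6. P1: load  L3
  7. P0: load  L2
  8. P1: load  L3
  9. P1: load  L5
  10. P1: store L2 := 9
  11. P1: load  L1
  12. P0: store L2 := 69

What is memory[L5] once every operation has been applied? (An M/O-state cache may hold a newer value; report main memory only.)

step 1: P1: store L0 := 32  ⟶  IM  (L0)  txn=BusRdX  M[L0]=80
step 2: P0: store L0 := 71  ⟶  MI  (L0)  txn=BusRdX+Flush  M[L0]=32
step 3: P0: load  L2  ⟶  EI  (L2)  txn=BusRd  M[L2]=60
step 4: P1: load  L2  ⟶  SS  (L2)  txn=BusRd  M[L2]=60
step 5: P0: store L2 := 97  ⟶  MI  (L2)  txn=BusUpgr  M[L2]=60
step 6: P1: load  L3  ⟶  IE  (L3)  txn=BusRd  M[L3]=50
step 7: P0: load  L2  ⟶  MI  (L2)  txn=∅  M[L2]=60
step 8: P1: load  L3  ⟶  IE  (L3)  txn=∅  M[L3]=50
step 9: P1: load  L5  ⟶  IE  (L5)  txn=BusRd  M[L5]=30
step 10: P1: store L2 := 9  ⟶  IM  (L2)  txn=BusRdX+Flush  M[L2]=97
step 11: P1: load  L1  ⟶  IE  (L1)  txn=BusRd  M[L1]=10
step 12: P0: store L2 := 69  ⟶  MI  (L2)  txn=BusRdX+Flush  M[L2]=9

memory[L5] = 30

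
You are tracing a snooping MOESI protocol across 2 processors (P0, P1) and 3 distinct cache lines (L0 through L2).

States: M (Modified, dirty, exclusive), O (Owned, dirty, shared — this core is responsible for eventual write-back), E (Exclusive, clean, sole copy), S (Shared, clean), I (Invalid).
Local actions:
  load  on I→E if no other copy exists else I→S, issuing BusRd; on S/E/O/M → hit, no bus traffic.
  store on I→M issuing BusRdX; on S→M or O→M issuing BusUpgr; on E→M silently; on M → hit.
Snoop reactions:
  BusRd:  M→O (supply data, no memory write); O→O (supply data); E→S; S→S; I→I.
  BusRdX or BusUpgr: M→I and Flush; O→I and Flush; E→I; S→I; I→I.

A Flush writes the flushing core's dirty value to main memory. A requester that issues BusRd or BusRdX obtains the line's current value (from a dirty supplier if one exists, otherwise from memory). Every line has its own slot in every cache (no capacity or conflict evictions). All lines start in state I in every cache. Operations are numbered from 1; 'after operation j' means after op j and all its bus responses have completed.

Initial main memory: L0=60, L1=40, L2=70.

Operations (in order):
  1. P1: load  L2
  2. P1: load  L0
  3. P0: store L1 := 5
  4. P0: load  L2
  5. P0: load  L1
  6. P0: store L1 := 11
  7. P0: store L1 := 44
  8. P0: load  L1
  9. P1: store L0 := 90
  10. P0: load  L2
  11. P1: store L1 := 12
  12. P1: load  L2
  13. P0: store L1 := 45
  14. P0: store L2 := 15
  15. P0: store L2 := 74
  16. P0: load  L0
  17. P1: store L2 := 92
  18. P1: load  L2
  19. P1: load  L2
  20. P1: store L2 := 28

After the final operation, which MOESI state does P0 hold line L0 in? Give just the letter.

state = S

[1] P1: load  L2 | P0:I, P1:E(70) | bus: BusRd
[2] P1: load  L0 | P0:I, P1:E(60) | bus: BusRd
[3] P0: store L1 := 5 | P0:M(5), P1:I | bus: BusRdX
[4] P0: load  L2 | P0:S(70), P1:S(70) | bus: BusRd
[5] P0: load  L1 | P0:M(5), P1:I | bus: none
[6] P0: store L1 := 11 | P0:M(11), P1:I | bus: none
[7] P0: store L1 := 44 | P0:M(44), P1:I | bus: none
[8] P0: load  L1 | P0:M(44), P1:I | bus: none
[9] P1: store L0 := 90 | P0:I, P1:M(90) | bus: none
[10] P0: load  L2 | P0:S(70), P1:S(70) | bus: none
[11] P1: store L1 := 12 | P0:I, P1:M(12) | bus: BusRdX,Flush
[12] P1: load  L2 | P0:S(70), P1:S(70) | bus: none
[13] P0: store L1 := 45 | P0:M(45), P1:I | bus: BusRdX,Flush
[14] P0: store L2 := 15 | P0:M(15), P1:I | bus: BusUpgr
[15] P0: store L2 := 74 | P0:M(74), P1:I | bus: none
[16] P0: load  L0 | P0:S(90), P1:O(90) | bus: BusRd
[17] P1: store L2 := 92 | P0:I, P1:M(92) | bus: BusRdX,Flush
[18] P1: load  L2 | P0:I, P1:M(92) | bus: none
[19] P1: load  L2 | P0:I, P1:M(92) | bus: none
[20] P1: store L2 := 28 | P0:I, P1:M(28) | bus: none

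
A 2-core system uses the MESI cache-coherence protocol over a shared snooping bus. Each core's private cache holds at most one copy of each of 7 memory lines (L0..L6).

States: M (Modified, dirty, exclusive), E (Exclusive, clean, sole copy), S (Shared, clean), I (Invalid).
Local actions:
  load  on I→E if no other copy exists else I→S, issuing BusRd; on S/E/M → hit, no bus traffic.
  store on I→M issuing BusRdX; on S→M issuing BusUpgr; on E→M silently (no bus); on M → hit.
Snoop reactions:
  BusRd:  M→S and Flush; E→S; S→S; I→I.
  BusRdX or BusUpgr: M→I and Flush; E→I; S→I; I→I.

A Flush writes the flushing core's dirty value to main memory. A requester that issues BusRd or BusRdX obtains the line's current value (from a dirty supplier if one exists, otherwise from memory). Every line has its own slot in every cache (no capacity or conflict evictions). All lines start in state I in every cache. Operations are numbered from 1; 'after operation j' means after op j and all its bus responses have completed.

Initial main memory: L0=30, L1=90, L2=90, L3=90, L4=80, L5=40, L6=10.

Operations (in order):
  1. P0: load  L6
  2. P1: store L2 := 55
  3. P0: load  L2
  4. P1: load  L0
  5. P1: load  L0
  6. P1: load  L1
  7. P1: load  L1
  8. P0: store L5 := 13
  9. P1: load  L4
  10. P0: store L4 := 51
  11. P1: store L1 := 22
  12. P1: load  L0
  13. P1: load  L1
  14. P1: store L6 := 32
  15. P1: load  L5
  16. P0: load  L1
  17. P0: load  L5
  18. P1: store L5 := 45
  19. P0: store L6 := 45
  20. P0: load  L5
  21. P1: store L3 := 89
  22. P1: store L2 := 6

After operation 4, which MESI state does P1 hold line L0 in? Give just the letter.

1. P0: load  L6  bus=[BusRd]  L6: P0=E P1=I  mem[L6]=10
2. P1: store L2 := 55  bus=[BusRdX]  L2: P0=I P1=M  mem[L2]=90
3. P0: load  L2  bus=[BusRd,Flush]  L2: P0=S P1=S  mem[L2]=55
4. P1: load  L0  bus=[BusRd]  L0: P0=I P1=E  mem[L0]=30
5. P1: load  L0  bus=[-]  L0: P0=I P1=E  mem[L0]=30
6. P1: load  L1  bus=[BusRd]  L1: P0=I P1=E  mem[L1]=90
7. P1: load  L1  bus=[-]  L1: P0=I P1=E  mem[L1]=90
8. P0: store L5 := 13  bus=[BusRdX]  L5: P0=M P1=I  mem[L5]=40
9. P1: load  L4  bus=[BusRd]  L4: P0=I P1=E  mem[L4]=80
10. P0: store L4 := 51  bus=[BusRdX]  L4: P0=M P1=I  mem[L4]=80
11. P1: store L1 := 22  bus=[-]  L1: P0=I P1=M  mem[L1]=90
12. P1: load  L0  bus=[-]  L0: P0=I P1=E  mem[L0]=30
13. P1: load  L1  bus=[-]  L1: P0=I P1=M  mem[L1]=90
14. P1: store L6 := 32  bus=[BusRdX]  L6: P0=I P1=M  mem[L6]=10
15. P1: load  L5  bus=[BusRd,Flush]  L5: P0=S P1=S  mem[L5]=13
16. P0: load  L1  bus=[BusRd,Flush]  L1: P0=S P1=S  mem[L1]=22
17. P0: load  L5  bus=[-]  L5: P0=S P1=S  mem[L5]=13
18. P1: store L5 := 45  bus=[BusUpgr]  L5: P0=I P1=M  mem[L5]=13
19. P0: store L6 := 45  bus=[BusRdX,Flush]  L6: P0=M P1=I  mem[L6]=32
20. P0: load  L5  bus=[BusRd,Flush]  L5: P0=S P1=S  mem[L5]=45
21. P1: store L3 := 89  bus=[BusRdX]  L3: P0=I P1=M  mem[L3]=90
22. P1: store L2 := 6  bus=[BusUpgr]  L2: P0=I P1=M  mem[L2]=55

state = E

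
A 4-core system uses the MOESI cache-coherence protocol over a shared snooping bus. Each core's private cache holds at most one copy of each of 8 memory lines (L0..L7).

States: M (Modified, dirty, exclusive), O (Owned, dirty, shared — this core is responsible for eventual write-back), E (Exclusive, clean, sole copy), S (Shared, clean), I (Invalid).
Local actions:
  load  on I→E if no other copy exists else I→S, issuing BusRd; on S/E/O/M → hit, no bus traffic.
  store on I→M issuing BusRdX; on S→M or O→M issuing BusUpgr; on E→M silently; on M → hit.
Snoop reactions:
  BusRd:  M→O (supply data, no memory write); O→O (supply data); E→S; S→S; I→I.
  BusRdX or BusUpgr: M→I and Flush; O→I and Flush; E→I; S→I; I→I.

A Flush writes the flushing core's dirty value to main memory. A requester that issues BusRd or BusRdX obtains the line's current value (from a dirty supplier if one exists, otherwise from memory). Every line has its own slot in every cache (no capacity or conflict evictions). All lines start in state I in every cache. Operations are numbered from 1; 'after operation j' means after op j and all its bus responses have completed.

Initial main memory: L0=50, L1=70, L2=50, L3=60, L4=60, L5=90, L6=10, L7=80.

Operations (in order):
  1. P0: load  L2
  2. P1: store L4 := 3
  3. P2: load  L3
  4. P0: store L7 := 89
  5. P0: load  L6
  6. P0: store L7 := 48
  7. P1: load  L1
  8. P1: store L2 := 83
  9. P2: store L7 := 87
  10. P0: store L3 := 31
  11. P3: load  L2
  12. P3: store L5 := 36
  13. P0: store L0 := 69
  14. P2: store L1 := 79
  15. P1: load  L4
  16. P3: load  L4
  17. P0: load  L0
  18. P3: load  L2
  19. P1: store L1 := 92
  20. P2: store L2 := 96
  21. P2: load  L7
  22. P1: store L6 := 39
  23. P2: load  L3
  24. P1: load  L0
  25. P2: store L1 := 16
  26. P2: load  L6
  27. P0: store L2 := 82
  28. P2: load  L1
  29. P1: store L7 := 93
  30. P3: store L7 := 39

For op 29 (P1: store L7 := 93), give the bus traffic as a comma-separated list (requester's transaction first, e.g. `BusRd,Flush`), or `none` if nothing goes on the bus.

step 1: P0: load  L2  ⟶  EIII  (L2)  txn=BusRd  M[L2]=50
step 2: P1: store L4 := 3  ⟶  IMII  (L4)  txn=BusRdX  M[L4]=60
step 3: P2: load  L3  ⟶  IIEI  (L3)  txn=BusRd  M[L3]=60
step 4: P0: store L7 := 89  ⟶  MIII  (L7)  txn=BusRdX  M[L7]=80
step 5: P0: load  L6  ⟶  EIII  (L6)  txn=BusRd  M[L6]=10
step 6: P0: store L7 := 48  ⟶  MIII  (L7)  txn=∅  M[L7]=80
step 7: P1: load  L1  ⟶  IEII  (L1)  txn=BusRd  M[L1]=70
step 8: P1: store L2 := 83  ⟶  IMII  (L2)  txn=BusRdX  M[L2]=50
step 9: P2: store L7 := 87  ⟶  IIMI  (L7)  txn=BusRdX+Flush  M[L7]=48
step 10: P0: store L3 := 31  ⟶  MIII  (L3)  txn=BusRdX  M[L3]=60
step 11: P3: load  L2  ⟶  IOIS  (L2)  txn=BusRd  M[L2]=50
step 12: P3: store L5 := 36  ⟶  IIIM  (L5)  txn=BusRdX  M[L5]=90
step 13: P0: store L0 := 69  ⟶  MIII  (L0)  txn=BusRdX  M[L0]=50
step 14: P2: store L1 := 79  ⟶  IIMI  (L1)  txn=BusRdX  M[L1]=70
step 15: P1: load  L4  ⟶  IMII  (L4)  txn=∅  M[L4]=60
step 16: P3: load  L4  ⟶  IOIS  (L4)  txn=BusRd  M[L4]=60
step 17: P0: load  L0  ⟶  MIII  (L0)  txn=∅  M[L0]=50
step 18: P3: load  L2  ⟶  IOIS  (L2)  txn=∅  M[L2]=50
step 19: P1: store L1 := 92  ⟶  IMII  (L1)  txn=BusRdX+Flush  M[L1]=79
step 20: P2: store L2 := 96  ⟶  IIMI  (L2)  txn=BusRdX+Flush  M[L2]=83
step 21: P2: load  L7  ⟶  IIMI  (L7)  txn=∅  M[L7]=48
step 22: P1: store L6 := 39  ⟶  IMII  (L6)  txn=BusRdX  M[L6]=10
step 23: P2: load  L3  ⟶  OISI  (L3)  txn=BusRd  M[L3]=60
step 24: P1: load  L0  ⟶  OSII  (L0)  txn=BusRd  M[L0]=50
step 25: P2: store L1 := 16  ⟶  IIMI  (L1)  txn=BusRdX+Flush  M[L1]=92
step 26: P2: load  L6  ⟶  IOSI  (L6)  txn=BusRd  M[L6]=10
step 27: P0: store L2 := 82  ⟶  MIII  (L2)  txn=BusRdX+Flush  M[L2]=96
step 28: P2: load  L1  ⟶  IIMI  (L1)  txn=∅  M[L1]=92
step 29: P1: store L7 := 93  ⟶  IMII  (L7)  txn=BusRdX+Flush  M[L7]=87
step 30: P3: store L7 := 39  ⟶  IIIM  (L7)  txn=BusRdX+Flush  M[L7]=93

bus = BusRdX,Flush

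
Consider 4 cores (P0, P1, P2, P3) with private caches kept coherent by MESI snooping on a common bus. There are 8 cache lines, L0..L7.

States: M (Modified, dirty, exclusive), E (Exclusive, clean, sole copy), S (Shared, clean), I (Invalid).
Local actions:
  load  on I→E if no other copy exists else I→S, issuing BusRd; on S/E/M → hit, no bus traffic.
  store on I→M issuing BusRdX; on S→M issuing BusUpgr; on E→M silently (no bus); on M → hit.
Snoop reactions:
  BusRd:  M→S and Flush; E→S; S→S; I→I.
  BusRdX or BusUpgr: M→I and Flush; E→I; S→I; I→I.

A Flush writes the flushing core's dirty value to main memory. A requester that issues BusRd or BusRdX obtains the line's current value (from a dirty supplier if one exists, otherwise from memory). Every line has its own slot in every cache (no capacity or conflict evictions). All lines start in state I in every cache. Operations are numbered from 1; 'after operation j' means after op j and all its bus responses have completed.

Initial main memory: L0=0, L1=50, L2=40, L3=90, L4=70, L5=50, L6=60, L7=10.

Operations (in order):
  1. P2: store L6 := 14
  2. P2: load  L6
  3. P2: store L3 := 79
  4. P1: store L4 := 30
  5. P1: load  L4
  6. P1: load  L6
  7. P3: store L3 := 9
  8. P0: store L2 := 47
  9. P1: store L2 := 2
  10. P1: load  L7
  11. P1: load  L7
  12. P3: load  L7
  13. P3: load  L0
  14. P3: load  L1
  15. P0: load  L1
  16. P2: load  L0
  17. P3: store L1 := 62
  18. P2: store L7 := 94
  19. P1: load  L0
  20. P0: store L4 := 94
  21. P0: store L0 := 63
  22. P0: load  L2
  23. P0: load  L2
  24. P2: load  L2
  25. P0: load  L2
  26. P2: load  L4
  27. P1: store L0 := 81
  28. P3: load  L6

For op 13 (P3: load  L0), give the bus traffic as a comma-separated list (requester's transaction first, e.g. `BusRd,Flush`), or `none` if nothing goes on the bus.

  op1 P2: store L6 := 14 → I/I/M/I on L6; bus BusRdX; mem=60
  op2 P2: load  L6 → I/I/M/I on L6; bus (none); mem=60
  op3 P2: store L3 := 79 → I/I/M/I on L3; bus BusRdX; mem=90
  op4 P1: store L4 := 30 → I/M/I/I on L4; bus BusRdX; mem=70
  op5 P1: load  L4 → I/M/I/I on L4; bus (none); mem=70
  op6 P1: load  L6 → I/S/S/I on L6; bus BusRd Flush; mem=14
  op7 P3: store L3 := 9 → I/I/I/M on L3; bus BusRdX Flush; mem=79
  op8 P0: store L2 := 47 → M/I/I/I on L2; bus BusRdX; mem=40
  op9 P1: store L2 := 2 → I/M/I/I on L2; bus BusRdX Flush; mem=47
  op10 P1: load  L7 → I/E/I/I on L7; bus BusRd; mem=10
  op11 P1: load  L7 → I/E/I/I on L7; bus (none); mem=10
  op12 P3: load  L7 → I/S/I/S on L7; bus BusRd; mem=10
  op13 P3: load  L0 → I/I/I/E on L0; bus BusRd; mem=0
  op14 P3: load  L1 → I/I/I/E on L1; bus BusRd; mem=50
  op15 P0: load  L1 → S/I/I/S on L1; bus BusRd; mem=50
  op16 P2: load  L0 → I/I/S/S on L0; bus BusRd; mem=0
  op17 P3: store L1 := 62 → I/I/I/M on L1; bus BusUpgr; mem=50
  op18 P2: store L7 := 94 → I/I/M/I on L7; bus BusRdX; mem=10
  op19 P1: load  L0 → I/S/S/S on L0; bus BusRd; mem=0
  op20 P0: store L4 := 94 → M/I/I/I on L4; bus BusRdX Flush; mem=30
  op21 P0: store L0 := 63 → M/I/I/I on L0; bus BusRdX; mem=0
  op22 P0: load  L2 → S/S/I/I on L2; bus BusRd Flush; mem=2
  op23 P0: load  L2 → S/S/I/I on L2; bus (none); mem=2
  op24 P2: load  L2 → S/S/S/I on L2; bus BusRd; mem=2
  op25 P0: load  L2 → S/S/S/I on L2; bus (none); mem=2
  op26 P2: load  L4 → S/I/S/I on L4; bus BusRd Flush; mem=94
  op27 P1: store L0 := 81 → I/M/I/I on L0; bus BusRdX Flush; mem=63
  op28 P3: load  L6 → I/S/S/S on L6; bus BusRd; mem=14

bus = BusRd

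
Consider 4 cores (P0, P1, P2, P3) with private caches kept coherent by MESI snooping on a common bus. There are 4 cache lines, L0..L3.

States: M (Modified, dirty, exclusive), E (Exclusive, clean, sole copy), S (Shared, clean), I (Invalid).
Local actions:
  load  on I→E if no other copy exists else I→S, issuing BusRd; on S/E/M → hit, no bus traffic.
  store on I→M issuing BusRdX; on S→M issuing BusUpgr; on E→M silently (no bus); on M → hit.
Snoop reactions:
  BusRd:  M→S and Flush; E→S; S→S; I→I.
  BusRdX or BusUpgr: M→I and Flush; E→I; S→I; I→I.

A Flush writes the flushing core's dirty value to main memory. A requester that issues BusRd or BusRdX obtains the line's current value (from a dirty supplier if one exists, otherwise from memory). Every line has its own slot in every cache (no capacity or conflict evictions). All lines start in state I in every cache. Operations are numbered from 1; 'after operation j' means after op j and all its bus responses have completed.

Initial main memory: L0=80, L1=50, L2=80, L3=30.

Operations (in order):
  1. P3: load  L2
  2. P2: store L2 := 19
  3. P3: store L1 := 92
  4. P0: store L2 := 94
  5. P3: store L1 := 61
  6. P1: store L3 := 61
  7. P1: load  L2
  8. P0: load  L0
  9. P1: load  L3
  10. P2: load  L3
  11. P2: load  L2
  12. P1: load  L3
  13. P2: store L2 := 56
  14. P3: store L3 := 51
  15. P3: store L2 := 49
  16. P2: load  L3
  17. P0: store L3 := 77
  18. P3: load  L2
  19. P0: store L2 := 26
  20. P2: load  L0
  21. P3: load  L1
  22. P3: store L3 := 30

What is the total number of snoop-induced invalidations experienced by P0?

invalidations = 2

step 1: P3: load  L2  ⟶  IIIE  (L2)  txn=BusRd  M[L2]=80
step 2: P2: store L2 := 19  ⟶  IIMI  (L2)  txn=BusRdX  M[L2]=80
step 3: P3: store L1 := 92  ⟶  IIIM  (L1)  txn=BusRdX  M[L1]=50
step 4: P0: store L2 := 94  ⟶  MIII  (L2)  txn=BusRdX+Flush  M[L2]=19
step 5: P3: store L1 := 61  ⟶  IIIM  (L1)  txn=∅  M[L1]=50
step 6: P1: store L3 := 61  ⟶  IMII  (L3)  txn=BusRdX  M[L3]=30
step 7: P1: load  L2  ⟶  SSII  (L2)  txn=BusRd+Flush  M[L2]=94
step 8: P0: load  L0  ⟶  EIII  (L0)  txn=BusRd  M[L0]=80
step 9: P1: load  L3  ⟶  IMII  (L3)  txn=∅  M[L3]=30
step 10: P2: load  L3  ⟶  ISSI  (L3)  txn=BusRd+Flush  M[L3]=61
step 11: P2: load  L2  ⟶  SSSI  (L2)  txn=BusRd  M[L2]=94
step 12: P1: load  L3  ⟶  ISSI  (L3)  txn=∅  M[L3]=61
step 13: P2: store L2 := 56  ⟶  IIMI  (L2)  txn=BusUpgr  M[L2]=94
step 14: P3: store L3 := 51  ⟶  IIIM  (L3)  txn=BusRdX  M[L3]=61
step 15: P3: store L2 := 49  ⟶  IIIM  (L2)  txn=BusRdX+Flush  M[L2]=56
step 16: P2: load  L3  ⟶  IISS  (L3)  txn=BusRd+Flush  M[L3]=51
step 17: P0: store L3 := 77  ⟶  MIII  (L3)  txn=BusRdX  M[L3]=51
step 18: P3: load  L2  ⟶  IIIM  (L2)  txn=∅  M[L2]=56
step 19: P0: store L2 := 26  ⟶  MIII  (L2)  txn=BusRdX+Flush  M[L2]=49
step 20: P2: load  L0  ⟶  SISI  (L0)  txn=BusRd  M[L0]=80
step 21: P3: load  L1  ⟶  IIIM  (L1)  txn=∅  M[L1]=50
step 22: P3: store L3 := 30  ⟶  IIIM  (L3)  txn=BusRdX+Flush  M[L3]=77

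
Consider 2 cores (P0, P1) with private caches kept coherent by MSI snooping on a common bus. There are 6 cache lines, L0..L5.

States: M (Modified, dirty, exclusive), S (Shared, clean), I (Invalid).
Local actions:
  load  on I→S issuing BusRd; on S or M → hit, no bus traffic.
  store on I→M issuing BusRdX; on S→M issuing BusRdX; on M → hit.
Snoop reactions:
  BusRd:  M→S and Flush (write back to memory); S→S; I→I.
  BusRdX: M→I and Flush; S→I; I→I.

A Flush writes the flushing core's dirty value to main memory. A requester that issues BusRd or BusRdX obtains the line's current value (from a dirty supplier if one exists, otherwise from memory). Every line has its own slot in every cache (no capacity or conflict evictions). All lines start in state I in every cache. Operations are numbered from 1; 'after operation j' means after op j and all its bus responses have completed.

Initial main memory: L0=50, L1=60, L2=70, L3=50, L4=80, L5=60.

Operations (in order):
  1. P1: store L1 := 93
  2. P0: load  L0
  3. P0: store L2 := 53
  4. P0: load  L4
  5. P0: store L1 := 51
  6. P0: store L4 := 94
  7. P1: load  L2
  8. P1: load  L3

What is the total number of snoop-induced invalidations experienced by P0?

step 1: P1: store L1 := 93  ⟶  IM  (L1)  txn=BusRdX  M[L1]=60
step 2: P0: load  L0  ⟶  SI  (L0)  txn=BusRd  M[L0]=50
step 3: P0: store L2 := 53  ⟶  MI  (L2)  txn=BusRdX  M[L2]=70
step 4: P0: load  L4  ⟶  SI  (L4)  txn=BusRd  M[L4]=80
step 5: P0: store L1 := 51  ⟶  MI  (L1)  txn=BusRdX+Flush  M[L1]=93
step 6: P0: store L4 := 94  ⟶  MI  (L4)  txn=BusRdX  M[L4]=80
step 7: P1: load  L2  ⟶  SS  (L2)  txn=BusRd+Flush  M[L2]=53
step 8: P1: load  L3  ⟶  IS  (L3)  txn=BusRd  M[L3]=50

invalidations = 0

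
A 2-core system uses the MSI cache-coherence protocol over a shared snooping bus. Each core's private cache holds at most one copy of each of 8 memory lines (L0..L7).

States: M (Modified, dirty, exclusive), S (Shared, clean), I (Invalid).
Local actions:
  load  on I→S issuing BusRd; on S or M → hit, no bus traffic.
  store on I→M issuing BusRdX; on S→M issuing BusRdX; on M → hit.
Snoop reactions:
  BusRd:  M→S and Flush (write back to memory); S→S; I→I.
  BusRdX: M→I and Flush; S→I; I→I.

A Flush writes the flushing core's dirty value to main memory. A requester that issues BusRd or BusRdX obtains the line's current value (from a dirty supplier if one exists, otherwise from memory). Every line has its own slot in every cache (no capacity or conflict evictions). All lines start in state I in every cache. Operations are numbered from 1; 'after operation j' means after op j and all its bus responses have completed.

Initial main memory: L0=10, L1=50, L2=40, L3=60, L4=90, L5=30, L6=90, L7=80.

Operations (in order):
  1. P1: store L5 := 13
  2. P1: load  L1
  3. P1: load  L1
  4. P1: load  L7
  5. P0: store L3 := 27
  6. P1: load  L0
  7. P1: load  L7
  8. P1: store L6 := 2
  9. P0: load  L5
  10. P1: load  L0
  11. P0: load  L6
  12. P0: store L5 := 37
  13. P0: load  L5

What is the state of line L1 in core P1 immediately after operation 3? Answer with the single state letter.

step 1: P1: store L5 := 13  ⟶  IM  (L5)  txn=BusRdX  M[L5]=30
step 2: P1: load  L1  ⟶  IS  (L1)  txn=BusRd  M[L1]=50
step 3: P1: load  L1  ⟶  IS  (L1)  txn=∅  M[L1]=50
step 4: P1: load  L7  ⟶  IS  (L7)  txn=BusRd  M[L7]=80
step 5: P0: store L3 := 27  ⟶  MI  (L3)  txn=BusRdX  M[L3]=60
step 6: P1: load  L0  ⟶  IS  (L0)  txn=BusRd  M[L0]=10
step 7: P1: load  L7  ⟶  IS  (L7)  txn=∅  M[L7]=80
step 8: P1: store L6 := 2  ⟶  IM  (L6)  txn=BusRdX  M[L6]=90
step 9: P0: load  L5  ⟶  SS  (L5)  txn=BusRd+Flush  M[L5]=13
step 10: P1: load  L0  ⟶  IS  (L0)  txn=∅  M[L0]=10
step 11: P0: load  L6  ⟶  SS  (L6)  txn=BusRd+Flush  M[L6]=2
step 12: P0: store L5 := 37  ⟶  MI  (L5)  txn=BusRdX  M[L5]=13
step 13: P0: load  L5  ⟶  MI  (L5)  txn=∅  M[L5]=13

state = S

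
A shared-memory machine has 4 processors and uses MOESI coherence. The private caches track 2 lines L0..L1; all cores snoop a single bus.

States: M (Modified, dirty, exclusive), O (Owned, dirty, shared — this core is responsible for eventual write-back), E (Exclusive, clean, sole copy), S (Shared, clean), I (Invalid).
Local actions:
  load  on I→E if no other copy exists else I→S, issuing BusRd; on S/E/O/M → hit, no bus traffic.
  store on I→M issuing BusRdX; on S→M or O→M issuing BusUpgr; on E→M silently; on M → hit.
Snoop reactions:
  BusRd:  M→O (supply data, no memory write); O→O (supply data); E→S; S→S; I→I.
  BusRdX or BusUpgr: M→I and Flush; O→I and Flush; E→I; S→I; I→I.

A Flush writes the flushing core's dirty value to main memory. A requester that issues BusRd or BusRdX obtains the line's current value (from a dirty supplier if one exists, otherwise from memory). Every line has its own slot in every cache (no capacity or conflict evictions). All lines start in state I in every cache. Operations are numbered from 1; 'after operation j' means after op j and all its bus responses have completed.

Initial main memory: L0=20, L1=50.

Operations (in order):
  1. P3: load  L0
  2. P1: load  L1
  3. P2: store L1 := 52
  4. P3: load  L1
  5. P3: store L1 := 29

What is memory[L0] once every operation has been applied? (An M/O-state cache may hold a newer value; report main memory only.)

memory[L0] = 20

step 1: P3: load  L0  ⟶  IIIE  (L0)  txn=BusRd  M[L0]=20
step 2: P1: load  L1  ⟶  IEII  (L1)  txn=BusRd  M[L1]=50
step 3: P2: store L1 := 52  ⟶  IIMI  (L1)  txn=BusRdX  M[L1]=50
step 4: P3: load  L1  ⟶  IIOS  (L1)  txn=BusRd  M[L1]=50
step 5: P3: store L1 := 29  ⟶  IIIM  (L1)  txn=BusUpgr+Flush  M[L1]=52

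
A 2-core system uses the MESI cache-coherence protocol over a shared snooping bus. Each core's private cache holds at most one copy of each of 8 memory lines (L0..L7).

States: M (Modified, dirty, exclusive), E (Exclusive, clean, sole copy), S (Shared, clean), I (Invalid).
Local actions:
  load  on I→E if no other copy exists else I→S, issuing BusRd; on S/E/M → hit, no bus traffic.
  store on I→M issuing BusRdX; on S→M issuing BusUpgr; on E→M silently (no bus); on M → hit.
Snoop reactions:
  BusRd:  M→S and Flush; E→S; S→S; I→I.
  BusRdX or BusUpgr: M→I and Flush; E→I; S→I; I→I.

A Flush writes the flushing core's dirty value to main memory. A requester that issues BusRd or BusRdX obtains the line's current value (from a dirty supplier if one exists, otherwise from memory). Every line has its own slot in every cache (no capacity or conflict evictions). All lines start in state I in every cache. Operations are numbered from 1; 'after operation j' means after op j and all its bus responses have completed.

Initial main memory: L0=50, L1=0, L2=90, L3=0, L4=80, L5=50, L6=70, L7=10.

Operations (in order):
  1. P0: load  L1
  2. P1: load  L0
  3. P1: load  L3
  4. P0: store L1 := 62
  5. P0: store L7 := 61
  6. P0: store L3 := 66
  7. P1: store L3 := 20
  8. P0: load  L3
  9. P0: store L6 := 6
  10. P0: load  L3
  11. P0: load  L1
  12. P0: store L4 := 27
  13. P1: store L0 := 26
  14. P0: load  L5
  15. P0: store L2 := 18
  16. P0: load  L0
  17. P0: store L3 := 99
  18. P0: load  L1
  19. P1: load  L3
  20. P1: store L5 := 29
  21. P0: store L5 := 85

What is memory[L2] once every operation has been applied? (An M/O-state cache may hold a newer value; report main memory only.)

  op1 P0: load  L1 → E/I on L1; bus BusRd; mem=0
  op2 P1: load  L0 → I/E on L0; bus BusRd; mem=50
  op3 P1: load  L3 → I/E on L3; bus BusRd; mem=0
  op4 P0: store L1 := 62 → M/I on L1; bus (none); mem=0
  op5 P0: store L7 := 61 → M/I on L7; bus BusRdX; mem=10
  op6 P0: store L3 := 66 → M/I on L3; bus BusRdX; mem=0
  op7 P1: store L3 := 20 → I/M on L3; bus BusRdX Flush; mem=66
  op8 P0: load  L3 → S/S on L3; bus BusRd Flush; mem=20
  op9 P0: store L6 := 6 → M/I on L6; bus BusRdX; mem=70
  op10 P0: load  L3 → S/S on L3; bus (none); mem=20
  op11 P0: load  L1 → M/I on L1; bus (none); mem=0
  op12 P0: store L4 := 27 → M/I on L4; bus BusRdX; mem=80
  op13 P1: store L0 := 26 → I/M on L0; bus (none); mem=50
  op14 P0: load  L5 → E/I on L5; bus BusRd; mem=50
  op15 P0: store L2 := 18 → M/I on L2; bus BusRdX; mem=90
  op16 P0: load  L0 → S/S on L0; bus BusRd Flush; mem=26
  op17 P0: store L3 := 99 → M/I on L3; bus BusUpgr; mem=20
  op18 P0: load  L1 → M/I on L1; bus (none); mem=0
  op19 P1: load  L3 → S/S on L3; bus BusRd Flush; mem=99
  op20 P1: store L5 := 29 → I/M on L5; bus BusRdX; mem=50
  op21 P0: store L5 := 85 → M/I on L5; bus BusRdX Flush; mem=29

memory[L2] = 90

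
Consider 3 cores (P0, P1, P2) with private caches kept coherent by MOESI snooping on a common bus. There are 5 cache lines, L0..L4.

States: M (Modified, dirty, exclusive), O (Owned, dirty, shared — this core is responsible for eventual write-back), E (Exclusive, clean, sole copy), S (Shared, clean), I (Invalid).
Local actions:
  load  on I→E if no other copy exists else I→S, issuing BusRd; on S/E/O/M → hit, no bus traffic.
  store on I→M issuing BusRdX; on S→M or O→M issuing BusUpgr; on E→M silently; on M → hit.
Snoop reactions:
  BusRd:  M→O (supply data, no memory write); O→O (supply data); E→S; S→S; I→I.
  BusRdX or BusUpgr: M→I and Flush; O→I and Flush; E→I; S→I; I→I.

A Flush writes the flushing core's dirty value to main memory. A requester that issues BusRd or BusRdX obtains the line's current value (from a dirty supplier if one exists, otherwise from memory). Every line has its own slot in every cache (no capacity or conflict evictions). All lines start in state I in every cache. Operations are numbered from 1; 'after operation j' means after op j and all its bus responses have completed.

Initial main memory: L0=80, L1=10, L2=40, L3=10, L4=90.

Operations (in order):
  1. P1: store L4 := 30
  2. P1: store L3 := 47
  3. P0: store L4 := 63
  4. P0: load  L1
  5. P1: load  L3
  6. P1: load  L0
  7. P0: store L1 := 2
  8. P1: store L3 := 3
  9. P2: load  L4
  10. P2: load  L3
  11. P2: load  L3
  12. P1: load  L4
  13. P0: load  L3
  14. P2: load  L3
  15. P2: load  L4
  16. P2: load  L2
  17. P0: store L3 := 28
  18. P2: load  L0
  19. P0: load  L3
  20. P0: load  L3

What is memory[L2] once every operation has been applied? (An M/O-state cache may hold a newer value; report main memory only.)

memory[L2] = 40

[1] P1: store L4 := 30 | P0:I, P1:M(30), P2:I | bus: BusRdX
[2] P1: store L3 := 47 | P0:I, P1:M(47), P2:I | bus: BusRdX
[3] P0: store L4 := 63 | P0:M(63), P1:I, P2:I | bus: BusRdX,Flush
[4] P0: load  L1 | P0:E(10), P1:I, P2:I | bus: BusRd
[5] P1: load  L3 | P0:I, P1:M(47), P2:I | bus: none
[6] P1: load  L0 | P0:I, P1:E(80), P2:I | bus: BusRd
[7] P0: store L1 := 2 | P0:M(2), P1:I, P2:I | bus: none
[8] P1: store L3 := 3 | P0:I, P1:M(3), P2:I | bus: none
[9] P2: load  L4 | P0:O(63), P1:I, P2:S(63) | bus: BusRd
[10] P2: load  L3 | P0:I, P1:O(3), P2:S(3) | bus: BusRd
[11] P2: load  L3 | P0:I, P1:O(3), P2:S(3) | bus: none
[12] P1: load  L4 | P0:O(63), P1:S(63), P2:S(63) | bus: BusRd
[13] P0: load  L3 | P0:S(3), P1:O(3), P2:S(3) | bus: BusRd
[14] P2: load  L3 | P0:S(3), P1:O(3), P2:S(3) | bus: none
[15] P2: load  L4 | P0:O(63), P1:S(63), P2:S(63) | bus: none
[16] P2: load  L2 | P0:I, P1:I, P2:E(40) | bus: BusRd
[17] P0: store L3 := 28 | P0:M(28), P1:I, P2:I | bus: BusUpgr,Flush
[18] P2: load  L0 | P0:I, P1:S(80), P2:S(80) | bus: BusRd
[19] P0: load  L3 | P0:M(28), P1:I, P2:I | bus: none
[20] P0: load  L3 | P0:M(28), P1:I, P2:I | bus: none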